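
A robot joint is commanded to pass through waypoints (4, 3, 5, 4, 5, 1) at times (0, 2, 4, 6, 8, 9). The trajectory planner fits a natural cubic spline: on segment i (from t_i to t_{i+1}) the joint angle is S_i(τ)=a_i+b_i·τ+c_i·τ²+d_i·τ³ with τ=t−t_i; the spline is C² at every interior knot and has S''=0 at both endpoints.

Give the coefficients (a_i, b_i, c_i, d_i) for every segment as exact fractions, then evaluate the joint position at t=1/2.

  seg 0: a=4 b=-18/17 c=0 d=19/136
  seg 1: a=3 b=21/34 c=57/68 d=-11/34
  seg 2: a=5 b=3/34 c=-75/68 d=55/136
  seg 3: a=4 b=9/17 c=45/34 d=-91/136
  seg 4: a=5 b=-75/34 c=-183/68 d=61/68
S(1/2) = 3795/1088

Δ: Δ0=-1/2, Δ1=1, Δ2=-1/2, Δ3=1/2, Δ4=-4
row 1: diag=8, rhs=9; c'=1/4, d'=9/8
row 2: denom=8−2·1/4=15/2; d'=(-9−2·9/8)/(15/2)=-3/2
row 3: denom=8−2·4/15=112/15; d'=(6−2·-3/2)/(112/15)=135/112
row 4: denom=6−2·15/56=153/28; d'=(-27−2·135/112)/(153/28)=-183/34
back: M4=-183/34
back: M3=135/112−15/56·-183/34=45/17
back: M2=-3/2−4/15·45/17=-75/34
back: M1=9/8−1/4·-75/34=57/34
M: M0=0, M1=57/34, M2=-75/34, M3=45/17, M4=-183/34, M5=0
seg 0: a=4, c=M0/2=0, d=(M1−M0)/(6·2)=19/136, b=Δ0−h0·(2M0+M1)/6=-18/17
seg 1: a=3, c=M1/2=57/68, d=(M2−M1)/(6·2)=-11/34, b=Δ1−h1·(2M1+M2)/6=21/34
seg 2: a=5, c=M2/2=-75/68, d=(M3−M2)/(6·2)=55/136, b=Δ2−h2·(2M2+M3)/6=3/34
seg 3: a=4, c=M3/2=45/34, d=(M4−M3)/(6·2)=-91/136, b=Δ3−h3·(2M3+M4)/6=9/17
seg 4: a=5, c=M4/2=-183/68, d=(M5−M4)/(6·1)=61/68, b=Δ4−h4·(2M4+M5)/6=-75/34
t_q=1/2 → seg 0, τ=1/2; S=4+-18/17·τ+0·τ²+19/136·τ³=3795/1088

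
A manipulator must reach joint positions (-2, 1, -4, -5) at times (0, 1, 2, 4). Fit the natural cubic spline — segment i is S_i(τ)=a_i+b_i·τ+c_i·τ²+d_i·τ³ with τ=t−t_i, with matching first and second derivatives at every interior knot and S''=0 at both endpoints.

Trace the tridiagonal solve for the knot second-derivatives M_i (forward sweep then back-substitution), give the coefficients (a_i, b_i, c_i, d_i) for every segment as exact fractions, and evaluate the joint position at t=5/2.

  seg 0: a=-2 b=243/46 c=0 d=-105/46
  seg 1: a=1 b=-36/23 c=-315/46 d=157/46
  seg 2: a=-4 b=-231/46 c=78/23 d=-13/23
S(5/2) = -1055/184

Δ: Δ0=3, Δ1=-5, Δ2=-1/2
row 1: diag=4, rhs=-48; c'=1/4, d'=-12
row 2: denom=6−1·1/4=23/4; d'=(27−1·-12)/(23/4)=156/23
back: M2=156/23
back: M1=-12−1/4·156/23=-315/23
M: M0=0, M1=-315/23, M2=156/23, M3=0
seg 0: a=-2, c=M0/2=0, d=(M1−M0)/(6·1)=-105/46, b=Δ0−h0·(2M0+M1)/6=243/46
seg 1: a=1, c=M1/2=-315/46, d=(M2−M1)/(6·1)=157/46, b=Δ1−h1·(2M1+M2)/6=-36/23
seg 2: a=-4, c=M2/2=78/23, d=(M3−M2)/(6·2)=-13/23, b=Δ2−h2·(2M2+M3)/6=-231/46
t_q=5/2 → seg 2, τ=1/2; S=-4+-231/46·τ+78/23·τ²+-13/23·τ³=-1055/184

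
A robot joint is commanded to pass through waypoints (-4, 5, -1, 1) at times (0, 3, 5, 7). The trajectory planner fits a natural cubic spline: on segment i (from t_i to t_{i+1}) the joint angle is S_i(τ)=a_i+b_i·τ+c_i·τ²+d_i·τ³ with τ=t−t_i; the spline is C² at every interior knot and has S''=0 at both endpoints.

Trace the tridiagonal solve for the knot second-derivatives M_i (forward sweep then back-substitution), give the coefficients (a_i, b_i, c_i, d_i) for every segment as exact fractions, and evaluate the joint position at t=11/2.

  seg 0: a=-4 b=99/19 c=0 d=-14/57
  seg 1: a=5 b=-27/19 c=-42/19 d=27/38
  seg 2: a=-1 b=-33/19 c=39/19 d=-13/38
S(11/2) = -425/304

Δ: Δ0=3, Δ1=-3, Δ2=1
row 1: diag=10, rhs=-36; c'=1/5, d'=-18/5
row 2: denom=8−2·1/5=38/5; d'=(24−2·-18/5)/(38/5)=78/19
back: M2=78/19
back: M1=-18/5−1/5·78/19=-84/19
M: M0=0, M1=-84/19, M2=78/19, M3=0
seg 0: a=-4, c=M0/2=0, d=(M1−M0)/(6·3)=-14/57, b=Δ0−h0·(2M0+M1)/6=99/19
seg 1: a=5, c=M1/2=-42/19, d=(M2−M1)/(6·2)=27/38, b=Δ1−h1·(2M1+M2)/6=-27/19
seg 2: a=-1, c=M2/2=39/19, d=(M3−M2)/(6·2)=-13/38, b=Δ2−h2·(2M2+M3)/6=-33/19
t_q=11/2 → seg 2, τ=1/2; S=-1+-33/19·τ+39/19·τ²+-13/38·τ³=-425/304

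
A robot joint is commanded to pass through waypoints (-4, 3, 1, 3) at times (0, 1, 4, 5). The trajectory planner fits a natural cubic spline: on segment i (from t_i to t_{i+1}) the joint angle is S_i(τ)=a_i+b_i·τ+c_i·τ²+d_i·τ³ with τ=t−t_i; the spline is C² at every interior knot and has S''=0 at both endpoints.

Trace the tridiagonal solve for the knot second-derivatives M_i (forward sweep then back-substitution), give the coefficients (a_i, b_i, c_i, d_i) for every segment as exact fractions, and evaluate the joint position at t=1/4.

Δ: Δ0=7, Δ1=-2/3, Δ2=2
row 1: diag=8, rhs=-46; c'=3/8, d'=-23/4
row 2: denom=8−3·3/8=55/8; d'=(16−3·-23/4)/(55/8)=266/55
back: M2=266/55
back: M1=-23/4−3/8·266/55=-416/55
M: M0=0, M1=-416/55, M2=266/55, M3=0
seg 0: a=-4, c=M0/2=0, d=(M1−M0)/(6·1)=-208/165, b=Δ0−h0·(2M0+M1)/6=1363/165
seg 1: a=3, c=M1/2=-208/55, d=(M2−M1)/(6·3)=31/45, b=Δ1−h1·(2M1+M2)/6=739/165
seg 2: a=1, c=M2/2=133/55, d=(M3−M2)/(6·1)=-133/165, b=Δ2−h2·(2M2+M3)/6=64/165
t_q=1/4 → seg 0, τ=1/4; S=-4+1363/165·τ+0·τ²+-208/165·τ³=-43/22

  seg 0: a=-4 b=1363/165 c=0 d=-208/165
  seg 1: a=3 b=739/165 c=-208/55 d=31/45
  seg 2: a=1 b=64/165 c=133/55 d=-133/165
S(1/4) = -43/22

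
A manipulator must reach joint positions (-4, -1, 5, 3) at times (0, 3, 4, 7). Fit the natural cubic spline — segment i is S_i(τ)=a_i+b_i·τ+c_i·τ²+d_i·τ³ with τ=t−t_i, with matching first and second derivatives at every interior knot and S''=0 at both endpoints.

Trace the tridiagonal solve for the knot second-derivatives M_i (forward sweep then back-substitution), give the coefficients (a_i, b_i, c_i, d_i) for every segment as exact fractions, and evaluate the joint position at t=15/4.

Δ: Δ0=1, Δ1=6, Δ2=-2/3
row 1: diag=8, rhs=30; c'=1/8, d'=15/4
row 2: denom=8−1·1/8=63/8; d'=(-40−1·15/4)/(63/8)=-50/9
back: M2=-50/9
back: M1=15/4−1/8·-50/9=40/9
M: M0=0, M1=40/9, M2=-50/9, M3=0
seg 0: a=-4, c=M0/2=0, d=(M1−M0)/(6·3)=20/81, b=Δ0−h0·(2M0+M1)/6=-11/9
seg 1: a=-1, c=M1/2=20/9, d=(M2−M1)/(6·1)=-5/3, b=Δ1−h1·(2M1+M2)/6=49/9
seg 2: a=5, c=M2/2=-25/9, d=(M3−M2)/(6·3)=25/81, b=Δ2−h2·(2M2+M3)/6=44/9
t_q=15/4 → seg 1, τ=3/4; S=-1+49/9·τ+20/9·τ²+-5/3·τ³=697/192

  seg 0: a=-4 b=-11/9 c=0 d=20/81
  seg 1: a=-1 b=49/9 c=20/9 d=-5/3
  seg 2: a=5 b=44/9 c=-25/9 d=25/81
S(15/4) = 697/192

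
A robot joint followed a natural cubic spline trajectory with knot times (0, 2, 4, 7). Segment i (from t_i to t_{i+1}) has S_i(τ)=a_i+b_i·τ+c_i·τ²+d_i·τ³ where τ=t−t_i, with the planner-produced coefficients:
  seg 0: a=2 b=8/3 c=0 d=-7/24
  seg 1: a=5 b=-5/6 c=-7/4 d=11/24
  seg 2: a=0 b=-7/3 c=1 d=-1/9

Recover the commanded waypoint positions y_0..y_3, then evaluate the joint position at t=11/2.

y_0 = S_0(0) = a_0 = 2
y_1 = S_1(0) = a_1 = 5
y_2 = S_2(0) = a_2 = 0
y_3 = S_2(3) = -1
t_q=11/2 is in segment 2 (τ=3/2); S_2(τ)=-13/8

y_0=2 y_1=5 y_2=0 y_3=-1
S(11/2) = -13/8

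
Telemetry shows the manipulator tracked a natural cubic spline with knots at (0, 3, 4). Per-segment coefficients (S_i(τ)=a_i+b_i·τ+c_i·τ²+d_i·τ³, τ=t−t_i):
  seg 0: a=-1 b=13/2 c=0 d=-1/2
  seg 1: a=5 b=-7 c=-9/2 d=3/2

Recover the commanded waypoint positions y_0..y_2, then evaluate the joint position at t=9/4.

y_0=-1 y_1=5 y_2=-5
S(9/4) = 1015/128

y_0 = S_0(0) = a_0 = -1
y_1 = S_1(0) = a_1 = 5
y_2 = S_1(1) = -5
t_q=9/4 is in segment 0 (τ=9/4); S_0(τ)=1015/128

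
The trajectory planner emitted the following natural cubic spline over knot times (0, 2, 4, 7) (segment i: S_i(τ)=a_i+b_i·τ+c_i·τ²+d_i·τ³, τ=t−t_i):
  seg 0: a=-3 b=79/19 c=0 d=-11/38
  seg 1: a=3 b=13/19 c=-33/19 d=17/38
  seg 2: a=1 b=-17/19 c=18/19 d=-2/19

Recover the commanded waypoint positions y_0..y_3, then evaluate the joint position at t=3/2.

y_0 = S_0(0) = a_0 = -3
y_1 = S_1(0) = a_1 = 3
y_2 = S_2(0) = a_2 = 1
y_3 = S_2(3) = 4
t_q=3/2 is in segment 0 (τ=3/2); S_0(τ)=687/304

y_0=-3 y_1=3 y_2=1 y_3=4
S(3/2) = 687/304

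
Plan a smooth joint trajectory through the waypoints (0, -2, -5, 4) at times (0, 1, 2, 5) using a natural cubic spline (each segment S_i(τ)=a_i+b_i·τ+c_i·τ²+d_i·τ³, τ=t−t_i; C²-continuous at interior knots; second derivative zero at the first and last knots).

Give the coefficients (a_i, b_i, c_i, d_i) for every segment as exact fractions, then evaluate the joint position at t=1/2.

  seg 0: a=0 b=-48/31 c=0 d=-14/31
  seg 1: a=-2 b=-90/31 c=-42/31 d=39/31
  seg 2: a=-5 b=-57/31 c=75/31 d=-25/93
S(1/2) = -103/124

Δ: Δ0=-2, Δ1=-3, Δ2=3
row 1: diag=4, rhs=-6; c'=1/4, d'=-3/2
row 2: denom=8−1·1/4=31/4; d'=(36−1·-3/2)/(31/4)=150/31
back: M2=150/31
back: M1=-3/2−1/4·150/31=-84/31
M: M0=0, M1=-84/31, M2=150/31, M3=0
seg 0: a=0, c=M0/2=0, d=(M1−M0)/(6·1)=-14/31, b=Δ0−h0·(2M0+M1)/6=-48/31
seg 1: a=-2, c=M1/2=-42/31, d=(M2−M1)/(6·1)=39/31, b=Δ1−h1·(2M1+M2)/6=-90/31
seg 2: a=-5, c=M2/2=75/31, d=(M3−M2)/(6·3)=-25/93, b=Δ2−h2·(2M2+M3)/6=-57/31
t_q=1/2 → seg 0, τ=1/2; S=0+-48/31·τ+0·τ²+-14/31·τ³=-103/124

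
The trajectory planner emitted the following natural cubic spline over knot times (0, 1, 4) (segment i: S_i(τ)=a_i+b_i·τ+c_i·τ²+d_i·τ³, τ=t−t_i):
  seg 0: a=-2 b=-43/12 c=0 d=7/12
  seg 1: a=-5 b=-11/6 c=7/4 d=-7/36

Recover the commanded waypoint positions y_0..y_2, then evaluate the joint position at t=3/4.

y_0=-2 y_1=-5 y_2=0
S(3/4) = -1137/256

y_0 = S_0(0) = a_0 = -2
y_1 = S_1(0) = a_1 = -5
y_2 = S_1(3) = 0
t_q=3/4 is in segment 0 (τ=3/4); S_0(τ)=-1137/256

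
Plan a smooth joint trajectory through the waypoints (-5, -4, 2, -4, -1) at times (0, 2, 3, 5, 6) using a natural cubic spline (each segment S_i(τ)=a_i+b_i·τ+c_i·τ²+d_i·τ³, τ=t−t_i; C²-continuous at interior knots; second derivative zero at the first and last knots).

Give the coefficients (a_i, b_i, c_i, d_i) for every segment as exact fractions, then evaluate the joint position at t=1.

Δ: Δ0=1/2, Δ1=6, Δ2=-3, Δ3=3
row 1: diag=6, rhs=33; c'=1/6, d'=11/2
row 2: denom=6−1·1/6=35/6; d'=(-54−1·11/2)/(35/6)=-51/5
row 3: denom=6−2·12/35=186/35; d'=(36−2·-51/5)/(186/35)=329/31
back: M3=329/31
back: M2=-51/5−12/35·329/31=-429/31
back: M1=11/2−1/6·-429/31=242/31
M: M0=0, M1=242/31, M2=-429/31, M3=329/31, M4=0
seg 0: a=-5, c=M0/2=0, d=(M1−M0)/(6·2)=121/186, b=Δ0−h0·(2M0+M1)/6=-391/186
seg 1: a=-4, c=M1/2=121/31, d=(M2−M1)/(6·1)=-671/186, b=Δ1−h1·(2M1+M2)/6=1061/186
seg 2: a=2, c=M2/2=-429/62, d=(M3−M2)/(6·2)=379/186, b=Δ2−h2·(2M2+M3)/6=250/93
seg 3: a=-4, c=M3/2=329/62, d=(M4−M3)/(6·1)=-329/186, b=Δ3−h3·(2M3+M4)/6=-50/93
t_q=1 → seg 0, τ=1; S=-5+-391/186·τ+0·τ²+121/186·τ³=-200/31

  seg 0: a=-5 b=-391/186 c=0 d=121/186
  seg 1: a=-4 b=1061/186 c=121/31 d=-671/186
  seg 2: a=2 b=250/93 c=-429/62 d=379/186
  seg 3: a=-4 b=-50/93 c=329/62 d=-329/186
S(1) = -200/31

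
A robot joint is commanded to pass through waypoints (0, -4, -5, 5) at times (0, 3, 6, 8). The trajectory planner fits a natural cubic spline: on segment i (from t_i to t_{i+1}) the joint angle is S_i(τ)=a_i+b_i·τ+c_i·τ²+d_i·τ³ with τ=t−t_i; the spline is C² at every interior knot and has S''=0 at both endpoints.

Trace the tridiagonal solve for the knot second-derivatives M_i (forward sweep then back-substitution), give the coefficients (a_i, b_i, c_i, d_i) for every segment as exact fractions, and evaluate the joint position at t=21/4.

  seg 0: a=0 b=-130/111 c=0 d=-2/111
  seg 1: a=-4 b=-184/111 c=-6/37 d=67/333
  seg 2: a=-5 b=311/111 c=61/37 d=-61/222
S(21/4) = -14821/2368

Δ: Δ0=-4/3, Δ1=-1/3, Δ2=5
row 1: diag=12, rhs=6; c'=1/4, d'=1/2
row 2: denom=10−3·1/4=37/4; d'=(32−3·1/2)/(37/4)=122/37
back: M2=122/37
back: M1=1/2−1/4·122/37=-12/37
M: M0=0, M1=-12/37, M2=122/37, M3=0
seg 0: a=0, c=M0/2=0, d=(M1−M0)/(6·3)=-2/111, b=Δ0−h0·(2M0+M1)/6=-130/111
seg 1: a=-4, c=M1/2=-6/37, d=(M2−M1)/(6·3)=67/333, b=Δ1−h1·(2M1+M2)/6=-184/111
seg 2: a=-5, c=M2/2=61/37, d=(M3−M2)/(6·2)=-61/222, b=Δ2−h2·(2M2+M3)/6=311/111
t_q=21/4 → seg 1, τ=9/4; S=-4+-184/111·τ+-6/37·τ²+67/333·τ³=-14821/2368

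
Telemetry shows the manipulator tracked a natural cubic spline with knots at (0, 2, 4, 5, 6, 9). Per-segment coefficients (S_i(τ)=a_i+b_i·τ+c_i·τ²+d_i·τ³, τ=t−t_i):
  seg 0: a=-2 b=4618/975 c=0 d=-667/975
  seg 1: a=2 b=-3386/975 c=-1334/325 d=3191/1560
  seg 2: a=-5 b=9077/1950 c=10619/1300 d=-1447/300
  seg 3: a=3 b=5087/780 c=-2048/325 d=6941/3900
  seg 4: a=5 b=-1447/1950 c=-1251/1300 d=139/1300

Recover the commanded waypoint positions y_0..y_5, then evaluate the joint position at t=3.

y_0=-2 y_1=2 y_2=-5 y_3=3 y_4=5 y_5=-3
S(3) = -9183/2600

y_0 = S_0(0) = a_0 = -2
y_1 = S_1(0) = a_1 = 2
y_2 = S_2(0) = a_2 = -5
y_3 = S_3(0) = a_3 = 3
y_4 = S_4(0) = a_4 = 5
y_5 = S_4(3) = -3
t_q=3 is in segment 1 (τ=1); S_1(τ)=-9183/2600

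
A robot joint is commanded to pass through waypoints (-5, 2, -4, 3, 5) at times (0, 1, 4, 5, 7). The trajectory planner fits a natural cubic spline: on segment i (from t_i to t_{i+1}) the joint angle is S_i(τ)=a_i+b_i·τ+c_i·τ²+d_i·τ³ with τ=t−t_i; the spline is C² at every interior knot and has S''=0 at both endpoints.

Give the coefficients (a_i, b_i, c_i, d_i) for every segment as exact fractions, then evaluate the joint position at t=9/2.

  seg 0: a=-5 b=2857/322 c=0 d=-603/322
  seg 1: a=2 b=524/161 c=-1809/322 d=415/322
  seg 2: a=-4 b=1399/322 c=963/161 d=-153/46
  seg 3: a=3 b=1019/161 c=-1287/322 d=429/644
S(9/2) = -1927/2576

Δ: Δ0=7, Δ1=-2, Δ2=7, Δ3=1
row 1: diag=8, rhs=-54; c'=3/8, d'=-27/4
row 2: denom=8−3·3/8=55/8; d'=(54−3·-27/4)/(55/8)=54/5
row 3: denom=6−1·8/55=322/55; d'=(-36−1·54/5)/(322/55)=-1287/161
back: M3=-1287/161
back: M2=54/5−8/55·-1287/161=1926/161
back: M1=-27/4−3/8·1926/161=-1809/161
M: M0=0, M1=-1809/161, M2=1926/161, M3=-1287/161, M4=0
seg 0: a=-5, c=M0/2=0, d=(M1−M0)/(6·1)=-603/322, b=Δ0−h0·(2M0+M1)/6=2857/322
seg 1: a=2, c=M1/2=-1809/322, d=(M2−M1)/(6·3)=415/322, b=Δ1−h1·(2M1+M2)/6=524/161
seg 2: a=-4, c=M2/2=963/161, d=(M3−M2)/(6·1)=-153/46, b=Δ2−h2·(2M2+M3)/6=1399/322
seg 3: a=3, c=M3/2=-1287/322, d=(M4−M3)/(6·2)=429/644, b=Δ3−h3·(2M3+M4)/6=1019/161
t_q=9/2 → seg 2, τ=1/2; S=-4+1399/322·τ+963/161·τ²+-153/46·τ³=-1927/2576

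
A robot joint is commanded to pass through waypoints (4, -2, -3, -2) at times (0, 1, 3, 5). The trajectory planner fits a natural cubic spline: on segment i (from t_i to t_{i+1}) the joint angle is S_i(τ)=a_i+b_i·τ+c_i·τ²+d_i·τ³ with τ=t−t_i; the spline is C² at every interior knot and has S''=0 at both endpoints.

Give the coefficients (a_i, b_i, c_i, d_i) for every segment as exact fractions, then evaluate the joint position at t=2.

  seg 0: a=4 b=-153/22 c=0 d=21/22
  seg 1: a=-2 b=-45/11 c=63/22 d=-47/88
  seg 2: a=-3 b=21/22 c=-15/44 d=5/88
S(2) = -331/88

Δ: Δ0=-6, Δ1=-1/2, Δ2=1/2
row 1: diag=6, rhs=33; c'=1/3, d'=11/2
row 2: denom=8−2·1/3=22/3; d'=(6−2·11/2)/(22/3)=-15/22
back: M2=-15/22
back: M1=11/2−1/3·-15/22=63/11
M: M0=0, M1=63/11, M2=-15/22, M3=0
seg 0: a=4, c=M0/2=0, d=(M1−M0)/(6·1)=21/22, b=Δ0−h0·(2M0+M1)/6=-153/22
seg 1: a=-2, c=M1/2=63/22, d=(M2−M1)/(6·2)=-47/88, b=Δ1−h1·(2M1+M2)/6=-45/11
seg 2: a=-3, c=M2/2=-15/44, d=(M3−M2)/(6·2)=5/88, b=Δ2−h2·(2M2+M3)/6=21/22
t_q=2 → seg 1, τ=1; S=-2+-45/11·τ+63/22·τ²+-47/88·τ³=-331/88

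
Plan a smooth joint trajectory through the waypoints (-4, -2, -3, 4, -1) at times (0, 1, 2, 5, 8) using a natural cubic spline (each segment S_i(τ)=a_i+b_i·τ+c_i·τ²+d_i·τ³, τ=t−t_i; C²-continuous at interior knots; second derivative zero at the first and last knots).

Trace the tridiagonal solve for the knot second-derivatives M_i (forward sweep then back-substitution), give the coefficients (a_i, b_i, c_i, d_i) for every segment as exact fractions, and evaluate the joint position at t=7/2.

Δ: Δ0=2, Δ1=-1, Δ2=7/3, Δ3=-5/3
row 1: diag=4, rhs=-18; c'=1/4, d'=-9/2
row 2: denom=8−1·1/4=31/4; d'=(20−1·-9/2)/(31/4)=98/31
row 3: denom=12−3·12/31=336/31; d'=(-24−3·98/31)/(336/31)=-173/56
back: M3=-173/56
back: M2=98/31−12/31·-173/56=61/14
back: M1=-9/2−1/4·61/14=-313/56
M: M0=0, M1=-313/56, M2=61/14, M3=-173/56, M4=0
seg 0: a=-4, c=M0/2=0, d=(M1−M0)/(6·1)=-313/336, b=Δ0−h0·(2M0+M1)/6=985/336
seg 1: a=-2, c=M1/2=-313/112, d=(M2−M1)/(6·1)=557/336, b=Δ1−h1·(2M1+M2)/6=23/168
seg 2: a=-3, c=M2/2=61/28, d=(M3−M2)/(6·3)=-139/336, b=Δ2−h2·(2M2+M3)/6=-23/48
seg 3: a=4, c=M3/2=-173/112, d=(M4−M3)/(6·3)=173/1008, b=Δ3−h3·(2M3+M4)/6=239/168
t_q=7/2 → seg 2, τ=3/2; S=-3+-23/48·τ+61/28·τ²+-139/336·τ³=-191/896

  seg 0: a=-4 b=985/336 c=0 d=-313/336
  seg 1: a=-2 b=23/168 c=-313/112 d=557/336
  seg 2: a=-3 b=-23/48 c=61/28 d=-139/336
  seg 3: a=4 b=239/168 c=-173/112 d=173/1008
S(7/2) = -191/896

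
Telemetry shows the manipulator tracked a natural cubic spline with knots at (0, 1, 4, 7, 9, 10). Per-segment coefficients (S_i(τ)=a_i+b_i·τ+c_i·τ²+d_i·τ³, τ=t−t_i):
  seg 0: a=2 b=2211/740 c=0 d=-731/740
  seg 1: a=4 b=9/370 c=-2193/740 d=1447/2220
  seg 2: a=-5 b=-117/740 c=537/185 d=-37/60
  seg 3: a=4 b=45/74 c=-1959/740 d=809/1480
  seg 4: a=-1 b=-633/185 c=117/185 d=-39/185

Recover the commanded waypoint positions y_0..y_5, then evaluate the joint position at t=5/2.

y_0=2 y_1=4 y_2=-5 y_3=4 y_4=-1 y_5=-4
S(5/2) = -511/1184

y_0 = S_0(0) = a_0 = 2
y_1 = S_1(0) = a_1 = 4
y_2 = S_2(0) = a_2 = -5
y_3 = S_3(0) = a_3 = 4
y_4 = S_4(0) = a_4 = -1
y_5 = S_4(1) = -4
t_q=5/2 is in segment 1 (τ=3/2); S_1(τ)=-511/1184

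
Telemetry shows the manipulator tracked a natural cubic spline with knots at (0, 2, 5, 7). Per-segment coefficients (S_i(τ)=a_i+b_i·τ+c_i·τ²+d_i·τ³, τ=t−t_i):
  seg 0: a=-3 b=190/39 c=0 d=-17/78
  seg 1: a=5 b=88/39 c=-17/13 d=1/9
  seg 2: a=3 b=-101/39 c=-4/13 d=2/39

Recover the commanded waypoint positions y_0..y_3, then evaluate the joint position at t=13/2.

y_0 = S_0(0) = a_0 = -3
y_1 = S_1(0) = a_1 = 5
y_2 = S_2(0) = a_2 = 3
y_3 = S_2(2) = -3
t_q=13/2 is in segment 2 (τ=3/2); S_2(τ)=-73/52

y_0=-3 y_1=5 y_2=3 y_3=-3
S(13/2) = -73/52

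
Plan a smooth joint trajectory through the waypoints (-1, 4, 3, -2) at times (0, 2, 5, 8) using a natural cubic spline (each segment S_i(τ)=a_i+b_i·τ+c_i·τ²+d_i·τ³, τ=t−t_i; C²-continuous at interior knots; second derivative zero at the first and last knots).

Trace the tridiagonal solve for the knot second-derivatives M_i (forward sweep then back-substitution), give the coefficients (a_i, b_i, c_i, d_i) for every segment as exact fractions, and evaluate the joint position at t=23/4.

Δ: Δ0=5/2, Δ1=-1/3, Δ2=-5/3
row 1: diag=10, rhs=-17; c'=3/10, d'=-17/10
row 2: denom=12−3·3/10=111/10; d'=(-8−3·-17/10)/(111/10)=-29/111
back: M2=-29/111
back: M1=-17/10−3/10·-29/111=-60/37
M: M0=0, M1=-60/37, M2=-29/111, M3=0
seg 0: a=-1, c=M0/2=0, d=(M1−M0)/(6·2)=-5/37, b=Δ0−h0·(2M0+M1)/6=225/74
seg 1: a=4, c=M1/2=-30/37, d=(M2−M1)/(6·3)=151/1998, b=Δ1−h1·(2M1+M2)/6=105/74
seg 2: a=3, c=M2/2=-29/222, d=(M3−M2)/(6·3)=29/1998, b=Δ2−h2·(2M2+M3)/6=-52/37
t_q=23/4 → seg 2, τ=3/4; S=3+-52/37·τ+-29/222·τ²+29/1998·τ³=8897/4736

  seg 0: a=-1 b=225/74 c=0 d=-5/37
  seg 1: a=4 b=105/74 c=-30/37 d=151/1998
  seg 2: a=3 b=-52/37 c=-29/222 d=29/1998
S(23/4) = 8897/4736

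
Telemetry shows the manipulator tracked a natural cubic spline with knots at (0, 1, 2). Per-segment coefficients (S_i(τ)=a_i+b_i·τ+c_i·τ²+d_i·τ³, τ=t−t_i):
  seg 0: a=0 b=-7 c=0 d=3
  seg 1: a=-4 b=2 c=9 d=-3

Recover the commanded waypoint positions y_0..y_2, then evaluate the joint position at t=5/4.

y_0 = S_0(0) = a_0 = 0
y_1 = S_1(0) = a_1 = -4
y_2 = S_1(1) = 4
t_q=5/4 is in segment 1 (τ=1/4); S_1(τ)=-191/64

y_0=0 y_1=-4 y_2=4
S(5/4) = -191/64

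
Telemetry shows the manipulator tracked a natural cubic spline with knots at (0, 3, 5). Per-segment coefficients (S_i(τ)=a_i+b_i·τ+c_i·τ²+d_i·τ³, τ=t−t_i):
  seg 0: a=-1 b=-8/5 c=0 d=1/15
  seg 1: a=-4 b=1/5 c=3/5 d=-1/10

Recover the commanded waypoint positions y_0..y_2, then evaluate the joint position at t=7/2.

y_0=-1 y_1=-4 y_2=-2
S(7/2) = -301/80

y_0 = S_0(0) = a_0 = -1
y_1 = S_1(0) = a_1 = -4
y_2 = S_1(2) = -2
t_q=7/2 is in segment 1 (τ=1/2); S_1(τ)=-301/80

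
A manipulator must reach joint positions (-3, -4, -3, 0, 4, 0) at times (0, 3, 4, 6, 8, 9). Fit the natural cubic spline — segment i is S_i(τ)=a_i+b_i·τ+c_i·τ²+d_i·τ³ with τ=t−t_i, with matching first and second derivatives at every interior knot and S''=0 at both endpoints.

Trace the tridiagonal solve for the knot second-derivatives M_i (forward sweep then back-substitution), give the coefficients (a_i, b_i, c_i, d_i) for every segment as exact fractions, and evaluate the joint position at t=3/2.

  seg 0: a=-3 b=-1207/1407 c=0 d=82/1407
  seg 1: a=-4 b=1007/1407 c=246/469 d=-338/1407
  seg 2: a=-3 b=1469/1407 c=-92/469 d=341/1608
  seg 3: a=0 b=7891/2814 c=2019/1876 d=-1040/1407
  seg 4: a=4 b=-4955/2814 c=-6301/1876 d=6301/5628
S(3/2) = -7673/1876

Δ: Δ0=-1/3, Δ1=1, Δ2=3/2, Δ3=2, Δ4=-4
row 1: diag=8, rhs=8; c'=1/8, d'=1
row 2: denom=6−1·1/8=47/8; d'=(3−1·1)/(47/8)=16/47
row 3: denom=8−2·16/47=344/47; d'=(3−2·16/47)/(344/47)=109/344
row 4: denom=6−2·47/172=469/86; d'=(-36−2·109/344)/(469/86)=-6301/938
back: M4=-6301/938
back: M3=109/344−47/172·-6301/938=2019/938
back: M2=16/47−16/47·2019/938=-184/469
back: M1=1−1/8·-184/469=492/469
M: M0=0, M1=492/469, M2=-184/469, M3=2019/938, M4=-6301/938, M5=0
seg 0: a=-3, c=M0/2=0, d=(M1−M0)/(6·3)=82/1407, b=Δ0−h0·(2M0+M1)/6=-1207/1407
seg 1: a=-4, c=M1/2=246/469, d=(M2−M1)/(6·1)=-338/1407, b=Δ1−h1·(2M1+M2)/6=1007/1407
seg 2: a=-3, c=M2/2=-92/469, d=(M3−M2)/(6·2)=341/1608, b=Δ2−h2·(2M2+M3)/6=1469/1407
seg 3: a=0, c=M3/2=2019/1876, d=(M4−M3)/(6·2)=-1040/1407, b=Δ3−h3·(2M3+M4)/6=7891/2814
seg 4: a=4, c=M4/2=-6301/1876, d=(M5−M4)/(6·1)=6301/5628, b=Δ4−h4·(2M4+M5)/6=-4955/2814
t_q=3/2 → seg 0, τ=3/2; S=-3+-1207/1407·τ+0·τ²+82/1407·τ³=-7673/1876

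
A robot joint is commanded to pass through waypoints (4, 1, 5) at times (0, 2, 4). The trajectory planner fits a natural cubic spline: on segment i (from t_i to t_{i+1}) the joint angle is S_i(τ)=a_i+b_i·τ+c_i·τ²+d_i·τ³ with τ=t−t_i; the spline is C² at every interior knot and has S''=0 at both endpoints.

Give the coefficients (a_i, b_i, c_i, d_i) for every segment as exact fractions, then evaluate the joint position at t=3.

Δ: Δ0=-3/2, Δ1=2
row 1: diag=8, rhs=21; c'=1/4, d'=21/8
back: M1=21/8
M: M0=0, M1=21/8, M2=0
seg 0: a=4, c=M0/2=0, d=(M1−M0)/(6·2)=7/32, b=Δ0−h0·(2M0+M1)/6=-19/8
seg 1: a=1, c=M1/2=21/16, d=(M2−M1)/(6·2)=-7/32, b=Δ1−h1·(2M1+M2)/6=1/4
t_q=3 → seg 1, τ=1; S=1+1/4·τ+21/16·τ²+-7/32·τ³=75/32

  seg 0: a=4 b=-19/8 c=0 d=7/32
  seg 1: a=1 b=1/4 c=21/16 d=-7/32
S(3) = 75/32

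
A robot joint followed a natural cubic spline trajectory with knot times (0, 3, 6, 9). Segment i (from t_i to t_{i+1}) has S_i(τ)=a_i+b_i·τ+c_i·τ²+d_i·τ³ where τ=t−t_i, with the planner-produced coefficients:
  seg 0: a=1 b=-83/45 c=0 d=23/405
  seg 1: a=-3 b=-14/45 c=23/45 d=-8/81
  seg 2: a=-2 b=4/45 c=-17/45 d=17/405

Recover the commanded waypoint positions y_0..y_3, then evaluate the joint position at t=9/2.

y_0 = S_0(0) = a_0 = 1
y_1 = S_1(0) = a_1 = -3
y_2 = S_2(0) = a_2 = -2
y_3 = S_2(3) = -4
t_q=9/2 is in segment 1 (τ=3/2); S_1(τ)=-53/20

y_0=1 y_1=-3 y_2=-2 y_3=-4
S(9/2) = -53/20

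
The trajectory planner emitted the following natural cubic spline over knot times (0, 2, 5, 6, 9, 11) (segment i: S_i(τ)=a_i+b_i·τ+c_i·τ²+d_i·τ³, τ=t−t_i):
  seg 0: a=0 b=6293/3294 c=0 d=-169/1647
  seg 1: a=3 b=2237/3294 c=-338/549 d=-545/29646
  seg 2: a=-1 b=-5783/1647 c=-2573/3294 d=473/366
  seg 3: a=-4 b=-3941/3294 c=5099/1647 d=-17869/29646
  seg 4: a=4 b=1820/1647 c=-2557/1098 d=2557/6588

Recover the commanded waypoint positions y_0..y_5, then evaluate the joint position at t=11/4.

y_0 = S_0(0) = a_0 = 0
y_1 = S_1(0) = a_1 = 3
y_2 = S_2(0) = a_2 = -1
y_3 = S_3(0) = a_3 = -4
y_4 = S_4(0) = a_4 = 4
y_5 = S_4(2) = 0
t_q=11/4 is in segment 1 (τ=3/4); S_1(τ)=73909/23424

y_0=0 y_1=3 y_2=-1 y_3=-4 y_4=4 y_5=0
S(11/4) = 73909/23424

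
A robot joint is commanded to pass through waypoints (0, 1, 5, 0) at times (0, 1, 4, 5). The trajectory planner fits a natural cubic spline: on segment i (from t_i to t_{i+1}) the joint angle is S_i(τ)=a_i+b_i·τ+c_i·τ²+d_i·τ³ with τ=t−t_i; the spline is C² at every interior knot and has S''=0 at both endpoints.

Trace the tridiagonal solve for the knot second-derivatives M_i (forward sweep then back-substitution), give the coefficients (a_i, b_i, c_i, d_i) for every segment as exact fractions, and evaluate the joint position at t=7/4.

  seg 0: a=0 b=20/33 c=0 d=13/33
  seg 1: a=1 b=59/33 c=13/11 d=-4/9
  seg 2: a=5 b=-103/33 c=-31/11 d=31/33
S(7/4) = 31/11

Δ: Δ0=1, Δ1=4/3, Δ2=-5
row 1: diag=8, rhs=2; c'=3/8, d'=1/4
row 2: denom=8−3·3/8=55/8; d'=(-38−3·1/4)/(55/8)=-62/11
back: M2=-62/11
back: M1=1/4−3/8·-62/11=26/11
M: M0=0, M1=26/11, M2=-62/11, M3=0
seg 0: a=0, c=M0/2=0, d=(M1−M0)/(6·1)=13/33, b=Δ0−h0·(2M0+M1)/6=20/33
seg 1: a=1, c=M1/2=13/11, d=(M2−M1)/(6·3)=-4/9, b=Δ1−h1·(2M1+M2)/6=59/33
seg 2: a=5, c=M2/2=-31/11, d=(M3−M2)/(6·1)=31/33, b=Δ2−h2·(2M2+M3)/6=-103/33
t_q=7/4 → seg 1, τ=3/4; S=1+59/33·τ+13/11·τ²+-4/9·τ³=31/11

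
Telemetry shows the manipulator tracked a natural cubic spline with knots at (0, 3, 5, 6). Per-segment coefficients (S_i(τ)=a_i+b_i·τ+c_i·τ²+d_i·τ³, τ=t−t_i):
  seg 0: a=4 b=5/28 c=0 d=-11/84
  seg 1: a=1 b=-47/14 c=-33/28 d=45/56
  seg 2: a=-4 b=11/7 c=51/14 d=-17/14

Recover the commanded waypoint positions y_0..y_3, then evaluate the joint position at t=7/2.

y_0 = S_0(0) = a_0 = 4
y_1 = S_1(0) = a_1 = 1
y_2 = S_2(0) = a_2 = -4
y_3 = S_2(1) = 0
t_q=7/2 is in segment 1 (τ=1/2); S_1(τ)=-391/448

y_0=4 y_1=1 y_2=-4 y_3=0
S(7/2) = -391/448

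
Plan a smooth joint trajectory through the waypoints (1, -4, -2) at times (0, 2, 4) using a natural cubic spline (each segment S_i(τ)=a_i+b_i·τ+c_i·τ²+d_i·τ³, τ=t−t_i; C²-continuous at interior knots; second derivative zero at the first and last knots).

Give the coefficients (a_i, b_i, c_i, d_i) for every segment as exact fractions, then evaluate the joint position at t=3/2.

Δ: Δ0=-5/2, Δ1=1
row 1: diag=8, rhs=21; c'=1/4, d'=21/8
back: M1=21/8
M: M0=0, M1=21/8, M2=0
seg 0: a=1, c=M0/2=0, d=(M1−M0)/(6·2)=7/32, b=Δ0−h0·(2M0+M1)/6=-27/8
seg 1: a=-4, c=M1/2=21/16, d=(M2−M1)/(6·2)=-7/32, b=Δ1−h1·(2M1+M2)/6=-3/4
t_q=3/2 → seg 0, τ=3/2; S=1+-27/8·τ+0·τ²+7/32·τ³=-851/256

  seg 0: a=1 b=-27/8 c=0 d=7/32
  seg 1: a=-4 b=-3/4 c=21/16 d=-7/32
S(3/2) = -851/256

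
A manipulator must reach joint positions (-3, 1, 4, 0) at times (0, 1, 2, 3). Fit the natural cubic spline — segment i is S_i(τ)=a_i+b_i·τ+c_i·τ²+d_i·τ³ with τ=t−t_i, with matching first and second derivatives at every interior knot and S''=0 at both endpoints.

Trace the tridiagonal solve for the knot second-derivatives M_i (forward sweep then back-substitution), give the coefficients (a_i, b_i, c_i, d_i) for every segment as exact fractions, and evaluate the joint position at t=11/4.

  seg 0: a=-3 b=19/5 c=0 d=1/5
  seg 1: a=1 b=22/5 c=3/5 d=-2
  seg 2: a=4 b=-2/5 c=-27/5 d=9/5
S(11/4) = 91/64

Δ: Δ0=4, Δ1=3, Δ2=-4
row 1: diag=4, rhs=-6; c'=1/4, d'=-3/2
row 2: denom=4−1·1/4=15/4; d'=(-42−1·-3/2)/(15/4)=-54/5
back: M2=-54/5
back: M1=-3/2−1/4·-54/5=6/5
M: M0=0, M1=6/5, M2=-54/5, M3=0
seg 0: a=-3, c=M0/2=0, d=(M1−M0)/(6·1)=1/5, b=Δ0−h0·(2M0+M1)/6=19/5
seg 1: a=1, c=M1/2=3/5, d=(M2−M1)/(6·1)=-2, b=Δ1−h1·(2M1+M2)/6=22/5
seg 2: a=4, c=M2/2=-27/5, d=(M3−M2)/(6·1)=9/5, b=Δ2−h2·(2M2+M3)/6=-2/5
t_q=11/4 → seg 2, τ=3/4; S=4+-2/5·τ+-27/5·τ²+9/5·τ³=91/64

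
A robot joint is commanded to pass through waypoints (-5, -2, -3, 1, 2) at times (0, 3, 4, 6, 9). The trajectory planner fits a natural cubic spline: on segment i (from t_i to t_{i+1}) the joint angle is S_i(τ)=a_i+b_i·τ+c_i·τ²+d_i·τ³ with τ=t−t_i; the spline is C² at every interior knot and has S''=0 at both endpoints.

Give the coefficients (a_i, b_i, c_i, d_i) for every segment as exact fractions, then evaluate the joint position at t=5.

  seg 0: a=-5 b=437/219 c=0 d=-218/1971
  seg 1: a=-2 b=-217/219 c=-218/219 d=72/73
  seg 2: a=-3 b=-5/219 c=430/219 d=-139/292
  seg 3: a=1 b=464/219 c=-391/438 d=391/3942
S(5) = -1345/876

Δ: Δ0=1, Δ1=-1, Δ2=2, Δ3=1/3
row 1: diag=8, rhs=-12; c'=1/8, d'=-3/2
row 2: denom=6−1·1/8=47/8; d'=(18−1·-3/2)/(47/8)=156/47
row 3: denom=10−2·16/47=438/47; d'=(-10−2·156/47)/(438/47)=-391/219
back: M3=-391/219
back: M2=156/47−16/47·-391/219=860/219
back: M1=-3/2−1/8·860/219=-436/219
M: M0=0, M1=-436/219, M2=860/219, M3=-391/219, M4=0
seg 0: a=-5, c=M0/2=0, d=(M1−M0)/(6·3)=-218/1971, b=Δ0−h0·(2M0+M1)/6=437/219
seg 1: a=-2, c=M1/2=-218/219, d=(M2−M1)/(6·1)=72/73, b=Δ1−h1·(2M1+M2)/6=-217/219
seg 2: a=-3, c=M2/2=430/219, d=(M3−M2)/(6·2)=-139/292, b=Δ2−h2·(2M2+M3)/6=-5/219
seg 3: a=1, c=M3/2=-391/438, d=(M4−M3)/(6·3)=391/3942, b=Δ3−h3·(2M3+M4)/6=464/219
t_q=5 → seg 2, τ=1; S=-3+-5/219·τ+430/219·τ²+-139/292·τ³=-1345/876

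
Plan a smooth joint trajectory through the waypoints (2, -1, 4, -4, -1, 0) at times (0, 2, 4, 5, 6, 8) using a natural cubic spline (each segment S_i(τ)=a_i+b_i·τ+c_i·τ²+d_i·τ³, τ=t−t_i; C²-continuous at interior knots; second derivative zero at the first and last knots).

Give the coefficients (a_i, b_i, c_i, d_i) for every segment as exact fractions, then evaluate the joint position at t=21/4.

  seg 0: a=2 b=-1871/482 c=0 d=287/482
  seg 1: a=-1 b=1573/482 c=861/241 d=-953/482
  seg 2: a=4 b=-2975/482 c=-1998/241 d=3115/482
  seg 3: a=-4 b=-811/241 c=5349/482 d=-2281/482
  seg 4: a=-1 b=2233/482 c=-747/241 d=249/482
S(21/4) = -130229/30848

Δ: Δ0=-3/2, Δ1=5/2, Δ2=-8, Δ3=3, Δ4=1/2
row 1: diag=8, rhs=24; c'=1/4, d'=3
row 2: denom=6−2·1/4=11/2; d'=(-63−2·3)/(11/2)=-138/11
row 3: denom=4−1·2/11=42/11; d'=(66−1·-138/11)/(42/11)=144/7
row 4: denom=6−1·11/42=241/42; d'=(-15−1·144/7)/(241/42)=-1494/241
back: M4=-1494/241
back: M3=144/7−11/42·-1494/241=5349/241
back: M2=-138/11−2/11·5349/241=-3996/241
back: M1=3−1/4·-3996/241=1722/241
M: M0=0, M1=1722/241, M2=-3996/241, M3=5349/241, M4=-1494/241, M5=0
seg 0: a=2, c=M0/2=0, d=(M1−M0)/(6·2)=287/482, b=Δ0−h0·(2M0+M1)/6=-1871/482
seg 1: a=-1, c=M1/2=861/241, d=(M2−M1)/(6·2)=-953/482, b=Δ1−h1·(2M1+M2)/6=1573/482
seg 2: a=4, c=M2/2=-1998/241, d=(M3−M2)/(6·1)=3115/482, b=Δ2−h2·(2M2+M3)/6=-2975/482
seg 3: a=-4, c=M3/2=5349/482, d=(M4−M3)/(6·1)=-2281/482, b=Δ3−h3·(2M3+M4)/6=-811/241
seg 4: a=-1, c=M4/2=-747/241, d=(M5−M4)/(6·2)=249/482, b=Δ4−h4·(2M4+M5)/6=2233/482
t_q=21/4 → seg 3, τ=1/4; S=-4+-811/241·τ+5349/482·τ²+-2281/482·τ³=-130229/30848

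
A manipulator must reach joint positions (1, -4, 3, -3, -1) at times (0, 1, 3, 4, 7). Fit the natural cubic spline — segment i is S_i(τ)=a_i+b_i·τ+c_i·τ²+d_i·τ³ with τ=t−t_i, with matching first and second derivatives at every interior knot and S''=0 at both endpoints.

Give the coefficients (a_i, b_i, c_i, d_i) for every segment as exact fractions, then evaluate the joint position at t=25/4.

  seg 0: a=1 b=-10889/1500 c=0 d=3389/1500
  seg 1: a=-4 b=-361/750 c=3389/500 d=-7181/3000
  seg 2: a=3 b=-157/75 c=-948/125 d=1379/375
  seg 3: a=-3 b=-2336/375 c=431/125 d=-431/1125
S(25/4) = -6279/1600

Δ: Δ0=-5, Δ1=7/2, Δ2=-6, Δ3=2/3
row 1: diag=6, rhs=51; c'=1/3, d'=17/2
row 2: denom=6−2·1/3=16/3; d'=(-57−2·17/2)/(16/3)=-111/8
row 3: denom=8−1·3/16=125/16; d'=(40−1·-111/8)/(125/16)=862/125
back: M3=862/125
back: M2=-111/8−3/16·862/125=-1896/125
back: M1=17/2−1/3·-1896/125=3389/250
M: M0=0, M1=3389/250, M2=-1896/125, M3=862/125, M4=0
seg 0: a=1, c=M0/2=0, d=(M1−M0)/(6·1)=3389/1500, b=Δ0−h0·(2M0+M1)/6=-10889/1500
seg 1: a=-4, c=M1/2=3389/500, d=(M2−M1)/(6·2)=-7181/3000, b=Δ1−h1·(2M1+M2)/6=-361/750
seg 2: a=3, c=M2/2=-948/125, d=(M3−M2)/(6·1)=1379/375, b=Δ2−h2·(2M2+M3)/6=-157/75
seg 3: a=-3, c=M3/2=431/125, d=(M4−M3)/(6·3)=-431/1125, b=Δ3−h3·(2M3+M4)/6=-2336/375
t_q=25/4 → seg 3, τ=9/4; S=-3+-2336/375·τ+431/125·τ²+-431/1125·τ³=-6279/1600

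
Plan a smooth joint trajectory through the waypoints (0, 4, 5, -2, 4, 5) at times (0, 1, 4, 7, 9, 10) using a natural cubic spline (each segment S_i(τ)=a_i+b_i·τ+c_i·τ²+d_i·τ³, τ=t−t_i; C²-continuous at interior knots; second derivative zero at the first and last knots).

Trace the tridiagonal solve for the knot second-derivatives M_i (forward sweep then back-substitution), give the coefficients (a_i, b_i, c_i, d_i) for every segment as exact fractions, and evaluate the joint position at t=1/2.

  seg 0: a=0 b=3209/740 c=0 d=-249/740
  seg 1: a=4 b=1231/370 c=-747/740 d=77/19980
  seg 2: a=5 b=-1943/740 c=-541/555 d=193/540
  seg 3: a=-2 b=87/74 c=1659/740 d=-123/185
  seg 4: a=4 b=801/370 c=-1293/740 d=431/740
S(1/2) = 12587/5920

Δ: Δ0=4, Δ1=1/3, Δ2=-7/3, Δ3=3, Δ4=1
row 1: diag=8, rhs=-22; c'=3/8, d'=-11/4
row 2: denom=12−3·3/8=87/8; d'=(-16−3·-11/4)/(87/8)=-62/87
row 3: denom=10−3·8/29=266/29; d'=(32−3·-62/87)/(266/29)=495/133
row 4: denom=6−2·29/133=740/133; d'=(-12−2·495/133)/(740/133)=-1293/370
back: M4=-1293/370
back: M3=495/133−29/133·-1293/370=1659/370
back: M2=-62/87−8/29·1659/370=-1082/555
back: M1=-11/4−3/8·-1082/555=-747/370
M: M0=0, M1=-747/370, M2=-1082/555, M3=1659/370, M4=-1293/370, M5=0
seg 0: a=0, c=M0/2=0, d=(M1−M0)/(6·1)=-249/740, b=Δ0−h0·(2M0+M1)/6=3209/740
seg 1: a=4, c=M1/2=-747/740, d=(M2−M1)/(6·3)=77/19980, b=Δ1−h1·(2M1+M2)/6=1231/370
seg 2: a=5, c=M2/2=-541/555, d=(M3−M2)/(6·3)=193/540, b=Δ2−h2·(2M2+M3)/6=-1943/740
seg 3: a=-2, c=M3/2=1659/740, d=(M4−M3)/(6·2)=-123/185, b=Δ3−h3·(2M3+M4)/6=87/74
seg 4: a=4, c=M4/2=-1293/740, d=(M5−M4)/(6·1)=431/740, b=Δ4−h4·(2M4+M5)/6=801/370
t_q=1/2 → seg 0, τ=1/2; S=0+3209/740·τ+0·τ²+-249/740·τ³=12587/5920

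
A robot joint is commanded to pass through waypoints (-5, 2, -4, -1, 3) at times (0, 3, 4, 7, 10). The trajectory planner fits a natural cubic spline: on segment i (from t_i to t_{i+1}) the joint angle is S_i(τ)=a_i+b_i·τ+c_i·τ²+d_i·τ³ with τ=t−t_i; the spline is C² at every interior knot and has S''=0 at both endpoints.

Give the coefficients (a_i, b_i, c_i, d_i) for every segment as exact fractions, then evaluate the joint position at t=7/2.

  seg 0: a=-5 b=335/57 c=0 d=-202/513
  seg 1: a=2 b=-271/57 c=-202/57 d=131/57
  seg 2: a=-4 b=-94/19 c=191/57 d=-26/57
  seg 3: a=-1 b=54/19 c=-43/57 d=43/513
S(7/2) = -445/456

Δ: Δ0=7/3, Δ1=-6, Δ2=1, Δ3=4/3
row 1: diag=8, rhs=-50; c'=1/8, d'=-25/4
row 2: denom=8−1·1/8=63/8; d'=(42−1·-25/4)/(63/8)=386/63
row 3: denom=12−3·8/21=76/7; d'=(2−3·386/63)/(76/7)=-86/57
back: M3=-86/57
back: M2=386/63−8/21·-86/57=382/57
back: M1=-25/4−1/8·382/57=-404/57
M: M0=0, M1=-404/57, M2=382/57, M3=-86/57, M4=0
seg 0: a=-5, c=M0/2=0, d=(M1−M0)/(6·3)=-202/513, b=Δ0−h0·(2M0+M1)/6=335/57
seg 1: a=2, c=M1/2=-202/57, d=(M2−M1)/(6·1)=131/57, b=Δ1−h1·(2M1+M2)/6=-271/57
seg 2: a=-4, c=M2/2=191/57, d=(M3−M2)/(6·3)=-26/57, b=Δ2−h2·(2M2+M3)/6=-94/19
seg 3: a=-1, c=M3/2=-43/57, d=(M4−M3)/(6·3)=43/513, b=Δ3−h3·(2M3+M4)/6=54/19
t_q=7/2 → seg 1, τ=1/2; S=2+-271/57·τ+-202/57·τ²+131/57·τ³=-445/456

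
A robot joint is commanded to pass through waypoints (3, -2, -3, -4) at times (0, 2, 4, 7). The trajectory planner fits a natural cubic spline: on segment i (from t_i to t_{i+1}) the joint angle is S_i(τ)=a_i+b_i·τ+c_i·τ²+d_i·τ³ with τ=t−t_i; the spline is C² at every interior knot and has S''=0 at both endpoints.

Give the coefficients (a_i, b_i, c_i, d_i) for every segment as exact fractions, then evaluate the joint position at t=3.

Δ: Δ0=-5/2, Δ1=-1/2, Δ2=-1/3
row 1: diag=8, rhs=12; c'=1/4, d'=3/2
row 2: denom=10−2·1/4=19/2; d'=(1−2·3/2)/(19/2)=-4/19
back: M2=-4/19
back: M1=3/2−1/4·-4/19=59/38
M: M0=0, M1=59/38, M2=-4/19, M3=0
seg 0: a=3, c=M0/2=0, d=(M1−M0)/(6·2)=59/456, b=Δ0−h0·(2M0+M1)/6=-172/57
seg 1: a=-2, c=M1/2=59/76, d=(M2−M1)/(6·2)=-67/456, b=Δ1−h1·(2M1+M2)/6=-167/114
seg 2: a=-3, c=M2/2=-2/19, d=(M3−M2)/(6·3)=2/171, b=Δ2−h2·(2M2+M3)/6=-7/57
t_q=3 → seg 1, τ=1; S=-2+-167/114·τ+59/76·τ²+-67/456·τ³=-431/152

  seg 0: a=3 b=-172/57 c=0 d=59/456
  seg 1: a=-2 b=-167/114 c=59/76 d=-67/456
  seg 2: a=-3 b=-7/57 c=-2/19 d=2/171
S(3) = -431/152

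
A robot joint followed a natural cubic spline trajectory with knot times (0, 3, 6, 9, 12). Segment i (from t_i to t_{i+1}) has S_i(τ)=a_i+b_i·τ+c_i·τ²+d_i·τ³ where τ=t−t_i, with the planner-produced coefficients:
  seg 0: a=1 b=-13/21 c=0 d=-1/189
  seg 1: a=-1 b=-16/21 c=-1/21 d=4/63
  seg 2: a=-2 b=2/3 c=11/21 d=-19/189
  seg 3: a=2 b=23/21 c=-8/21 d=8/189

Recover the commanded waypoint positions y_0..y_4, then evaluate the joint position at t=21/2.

y_0 = S_0(0) = a_0 = 1
y_1 = S_1(0) = a_1 = -1
y_2 = S_2(0) = a_2 = -2
y_3 = S_3(0) = a_3 = 2
y_4 = S_3(3) = 3
t_q=21/2 is in segment 3 (τ=3/2); S_3(τ)=41/14

y_0=1 y_1=-1 y_2=-2 y_3=2 y_4=3
S(21/2) = 41/14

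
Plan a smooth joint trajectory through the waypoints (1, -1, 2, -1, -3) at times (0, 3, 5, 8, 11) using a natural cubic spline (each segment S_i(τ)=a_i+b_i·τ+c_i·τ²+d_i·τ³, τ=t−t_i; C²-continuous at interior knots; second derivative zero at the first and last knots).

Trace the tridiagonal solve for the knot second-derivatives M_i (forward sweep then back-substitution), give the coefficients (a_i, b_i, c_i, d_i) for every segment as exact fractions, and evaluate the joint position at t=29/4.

  seg 0: a=1 b=-359/236 c=0 d=605/6372
  seg 1: a=-1 b=123/118 c=605/708 d=-443/1416
  seg 2: a=2 b=125/177 c=-181/177 d=241/1593
  seg 3: a=-1 b=-238/177 c=20/59 d=-20/531
S(29/4) = 511/3776

Δ: Δ0=-2/3, Δ1=3/2, Δ2=-1, Δ3=-2/3
row 1: diag=10, rhs=13; c'=1/5, d'=13/10
row 2: denom=10−2·1/5=48/5; d'=(-15−2·13/10)/(48/5)=-11/6
row 3: denom=12−3·5/16=177/16; d'=(2−3·-11/6)/(177/16)=40/59
back: M3=40/59
back: M2=-11/6−5/16·40/59=-362/177
back: M1=13/10−1/5·-362/177=605/354
M: M0=0, M1=605/354, M2=-362/177, M3=40/59, M4=0
seg 0: a=1, c=M0/2=0, d=(M1−M0)/(6·3)=605/6372, b=Δ0−h0·(2M0+M1)/6=-359/236
seg 1: a=-1, c=M1/2=605/708, d=(M2−M1)/(6·2)=-443/1416, b=Δ1−h1·(2M1+M2)/6=123/118
seg 2: a=2, c=M2/2=-181/177, d=(M3−M2)/(6·3)=241/1593, b=Δ2−h2·(2M2+M3)/6=125/177
seg 3: a=-1, c=M3/2=20/59, d=(M4−M3)/(6·3)=-20/531, b=Δ3−h3·(2M3+M4)/6=-238/177
t_q=29/4 → seg 2, τ=9/4; S=2+125/177·τ+-181/177·τ²+241/1593·τ³=511/3776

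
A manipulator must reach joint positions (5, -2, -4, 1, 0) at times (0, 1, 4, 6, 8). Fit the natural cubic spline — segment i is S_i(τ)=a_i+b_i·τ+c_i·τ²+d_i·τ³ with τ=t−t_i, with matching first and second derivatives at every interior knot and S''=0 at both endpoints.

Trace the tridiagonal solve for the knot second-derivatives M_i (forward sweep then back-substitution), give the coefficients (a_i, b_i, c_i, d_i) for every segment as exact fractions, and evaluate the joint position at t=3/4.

  seg 0: a=5 b=-6209/804 c=0 d=581/804
  seg 1: a=-2 b=-2233/402 c=581/268 d=-433/2412
  seg 2: a=-4 b=2095/804 c=37/67 d=-973/3216
  seg 3: a=1 b=238/201 c=-677/536 d=677/3216
S(3/4) = -8355/17152

Δ: Δ0=-7, Δ1=-2/3, Δ2=5/2, Δ3=-1/2
row 1: diag=8, rhs=38; c'=3/8, d'=19/4
row 2: denom=10−3·3/8=71/8; d'=(19−3·19/4)/(71/8)=38/71
row 3: denom=8−2·16/71=536/71; d'=(-18−2·38/71)/(536/71)=-677/268
back: M3=-677/268
back: M2=38/71−16/71·-677/268=74/67
back: M1=19/4−3/8·74/67=581/134
M: M0=0, M1=581/134, M2=74/67, M3=-677/268, M4=0
seg 0: a=5, c=M0/2=0, d=(M1−M0)/(6·1)=581/804, b=Δ0−h0·(2M0+M1)/6=-6209/804
seg 1: a=-2, c=M1/2=581/268, d=(M2−M1)/(6·3)=-433/2412, b=Δ1−h1·(2M1+M2)/6=-2233/402
seg 2: a=-4, c=M2/2=37/67, d=(M3−M2)/(6·2)=-973/3216, b=Δ2−h2·(2M2+M3)/6=2095/804
seg 3: a=1, c=M3/2=-677/536, d=(M4−M3)/(6·2)=677/3216, b=Δ3−h3·(2M3+M4)/6=238/201
t_q=3/4 → seg 0, τ=3/4; S=5+-6209/804·τ+0·τ²+581/804·τ³=-8355/17152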